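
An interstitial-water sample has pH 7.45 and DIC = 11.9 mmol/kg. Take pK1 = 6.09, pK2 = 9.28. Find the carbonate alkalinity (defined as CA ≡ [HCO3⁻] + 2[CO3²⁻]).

CA = [HCO3⁻] + 2[CO3²⁻] = (α₁ + 2α₂)·DIC
At pH 7.45: [H⁺]/K1 = 10^-1.36 = 0.043652, K2/[H⁺] = 10^-1.83 = 0.014791
α₁ = 1/(1 + 0.043652 + 0.014791) = 1/1.0584 = 0.9448; α₂ = α₁·K2/[H⁺] = 0.01397
α₁ + 2α₂ = 0.9727
CA = 0.9727 × 11.9 = 11.6 mmol/kg

CA = 11.6 mmol/kg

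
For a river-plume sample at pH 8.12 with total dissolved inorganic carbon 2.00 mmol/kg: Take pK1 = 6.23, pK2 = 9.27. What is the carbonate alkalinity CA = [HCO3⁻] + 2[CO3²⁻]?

CA = 2.11 mmol/kg

CA = [HCO3⁻] + 2[CO3²⁻] = (α₁ + 2α₂)·DIC
At pH 8.12: [H⁺]/K1 = 10^-1.89 = 0.012882, K2/[H⁺] = 10^-1.15 = 0.070795
α₁ = 1/(1 + 0.012882 + 0.070795) = 1/1.0837 = 0.9228; α₂ = α₁·K2/[H⁺] = 0.06533
α₁ + 2α₂ = 1.0534
CA = 1.0534 × 2.00 = 2.11 mmol/kg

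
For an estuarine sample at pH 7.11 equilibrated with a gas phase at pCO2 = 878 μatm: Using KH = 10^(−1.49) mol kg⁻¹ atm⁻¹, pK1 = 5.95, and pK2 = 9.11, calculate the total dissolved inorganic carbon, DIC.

DIC = 0.443 mmol/kg

[CO2*] = KH · pCO2 = 10^(−1.49) × 878×10^-6 = 2.841×10^-5 mol/kg
α₀ = 1/(1 + K1/[H⁺] + K1K2/[H⁺]²) = 1/(1 + 10^+1.16 + 10^-0.84) = 0.06411
DIC = [CO2*]/α₀ = 2.841×10^-5 / 0.06411 = 0.443 mmol/kg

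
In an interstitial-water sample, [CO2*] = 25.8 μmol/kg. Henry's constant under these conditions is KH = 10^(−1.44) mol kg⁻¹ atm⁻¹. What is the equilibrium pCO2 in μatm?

pCO2 = 711 μatm

KH = 10^(−1.44) = 3.631×10^-2 mol kg⁻¹ atm⁻¹
pCO2 = [CO2*]/KH = 25.8×10^-6 / 3.631×10^-2 = 7.11×10^-4 atm = 711 μatm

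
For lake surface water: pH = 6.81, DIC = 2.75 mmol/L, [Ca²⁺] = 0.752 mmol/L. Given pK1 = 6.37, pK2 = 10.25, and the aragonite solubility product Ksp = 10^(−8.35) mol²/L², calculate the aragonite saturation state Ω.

Ω = 0.123

α₂ = 1 / (1 + [H⁺]/K2 + [H⁺]²/(K1K2)) = 1 / (1 + 10^+3.44 + 10^+3.00)
   = 1 / (1 + 2754.2 + 1000.0) = 1/3755.2 = 0.0002663
[CO3²⁻] = α₂ × DIC = 0.0002663 × 2.75 = 0.0007323 mmol/L = 0.7323 μmol/L
Ksp = 10^(−8.35) = 4.467×10^-9
Ω = [Ca²⁺][CO3²⁻]/Ksp = (0.752×10^-3)(7.323×10^-7) / 4.467×10^-9 = 0.123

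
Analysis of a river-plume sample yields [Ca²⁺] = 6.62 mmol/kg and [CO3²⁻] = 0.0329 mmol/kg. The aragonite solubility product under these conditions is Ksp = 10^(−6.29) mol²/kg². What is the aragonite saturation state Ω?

Ω = 0.425

Ksp = 10^(−6.29) = 5.129×10^-7
Ω = [Ca²⁺][CO3²⁻]/Ksp = (6.62×10^-3)(0.0329×10^-3) / 5.129×10^-7 = 0.425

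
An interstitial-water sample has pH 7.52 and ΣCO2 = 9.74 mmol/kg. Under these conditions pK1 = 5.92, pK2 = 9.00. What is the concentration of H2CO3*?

α₀ = 1 / (1 + K1/[H⁺] + K1K2/[H⁺]²) = 1 / (1 + 10^+1.60 + 10^+0.12)
   = 1 / (1 + 39.811 + 1.3183) = 1/42.129 = 0.02374
[CO2*] = α₀ × DIC = 0.02374 × 9.74 = 0.231 mmol/kg

[CO2*] = 0.231 mmol/kg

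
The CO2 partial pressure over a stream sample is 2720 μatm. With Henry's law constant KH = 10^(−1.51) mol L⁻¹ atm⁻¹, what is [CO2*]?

[CO2*] = 84.1 μmol/L

KH = 10^(−1.51) = 3.090×10^-2 mol L⁻¹ atm⁻¹
[CO2*] = KH · pCO2 = 3.090×10^-2 × 2720×10^-6 atm = 8.41×10^-5 mol/L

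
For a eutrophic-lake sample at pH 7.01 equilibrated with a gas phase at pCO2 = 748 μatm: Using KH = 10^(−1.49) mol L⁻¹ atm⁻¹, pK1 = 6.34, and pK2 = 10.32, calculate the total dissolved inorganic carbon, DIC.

[CO2*] = KH · pCO2 = 10^(−1.49) × 748×10^-6 = 2.420×10^-5 mol/L
α₀ = 1/(1 + K1/[H⁺] + K1K2/[H⁺]²) = 1/(1 + 10^+0.67 + 10^-2.64) = 0.1761
DIC = [CO2*]/α₀ = 2.420×10^-5 / 0.1761 = 0.137 mmol/L

DIC = 0.137 mmol/L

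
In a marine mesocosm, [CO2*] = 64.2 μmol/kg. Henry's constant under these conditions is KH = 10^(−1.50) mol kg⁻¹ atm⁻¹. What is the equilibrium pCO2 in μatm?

pCO2 = 2030 μatm

KH = 10^(−1.50) = 3.162×10^-2 mol kg⁻¹ atm⁻¹
pCO2 = [CO2*]/KH = 64.2×10^-6 / 3.162×10^-2 = 2.03×10^-3 atm = 2030 μatm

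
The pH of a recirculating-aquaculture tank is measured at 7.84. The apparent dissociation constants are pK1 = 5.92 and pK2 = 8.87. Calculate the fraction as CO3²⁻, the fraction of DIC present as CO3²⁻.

α₂ = 1 / (1 + [H⁺]/K2 + [H⁺]²/(K1K2)) = 1 / (1 + 10^+1.03 + 10^-0.89)
   = 1 / (1 + 10.715 + 0.12882) = 1/11.844 = 0.08443

α₂ = 0.0844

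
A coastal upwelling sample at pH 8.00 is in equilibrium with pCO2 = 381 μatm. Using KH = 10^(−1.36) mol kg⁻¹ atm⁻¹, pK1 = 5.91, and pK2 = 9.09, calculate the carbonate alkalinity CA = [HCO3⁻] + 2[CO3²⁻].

CA = 2.38 mmol/kg

[CO2*] = KH · pCO2 = 10^(−1.36) × 381×10^-6 = 1.663×10^-5 mol/kg
α₀ = 1/(1 + K1/[H⁺] + K1K2/[H⁺]²) = 1/(1 + 10^+2.09 + 10^+1.00) = 0.007461
DIC = [CO2*]/α₀ = 1.663×10^-5 / 0.007461 = 2.229 mmol/kg
CA = (α₁ + 2α₂)·DIC = (0.9179 + 2×0.07461) × 2.229 = 2.38 mmol/kg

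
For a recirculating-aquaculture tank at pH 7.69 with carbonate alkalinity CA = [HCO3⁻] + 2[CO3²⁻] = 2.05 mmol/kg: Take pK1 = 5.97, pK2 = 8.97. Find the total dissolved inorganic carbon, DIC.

DIC = 1.99 mmol/kg

CA = [HCO3⁻] + 2[CO3²⁻] = (α₁ + 2α₂)·DIC
At pH 7.69: [H⁺]/K1 = 10^-1.72 = 0.019055, K2/[H⁺] = 10^-1.28 = 0.052481
α₁ = 1/(1 + 0.019055 + 0.052481) = 1/1.0715 = 0.9332; α₂ = α₁·K2/[H⁺] = 0.04898
α₁ + 2α₂ = 1.0312
DIC = CA / (α₁ + 2α₂) = 2.05 / 1.0312 = 1.99 mmol/kg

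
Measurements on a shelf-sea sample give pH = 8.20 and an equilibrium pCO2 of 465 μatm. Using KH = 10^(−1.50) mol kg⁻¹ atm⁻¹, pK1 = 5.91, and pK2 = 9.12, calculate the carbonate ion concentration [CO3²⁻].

[CO2*] = KH · pCO2 = 10^(−1.50) × 465×10^-6 = 1.470×10^-5 mol/kg
α₀ = 1/(1 + K1/[H⁺] + K1K2/[H⁺]²) = 1/(1 + 10^+2.29 + 10^+1.37) = 0.004557
DIC = [CO2*]/α₀ = 1.470×10^-5 / 0.004557 = 3.227 mmol/kg
[CO3²⁻] = α₂·DIC; α₂ = 0.1068, so [CO3²⁻] = 0.1068 × 3.227 = 0.345 mmol/kg

[CO3²⁻] = 0.345 mmol/kg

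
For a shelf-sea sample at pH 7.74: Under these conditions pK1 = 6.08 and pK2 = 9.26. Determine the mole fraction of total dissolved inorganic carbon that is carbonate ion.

α₂ = 0.0287

α₂ = 1 / (1 + [H⁺]/K2 + [H⁺]²/(K1K2)) = 1 / (1 + 10^+1.52 + 10^-0.14)
   = 1 / (1 + 33.113 + 0.72444) = 1/34.838 = 0.02870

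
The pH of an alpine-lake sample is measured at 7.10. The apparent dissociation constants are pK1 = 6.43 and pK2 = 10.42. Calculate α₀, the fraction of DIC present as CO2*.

α₀ = 0.176

α₀ = 1 / (1 + K1/[H⁺] + K1K2/[H⁺]²) = 1 / (1 + 10^+0.67 + 10^-2.65)
   = 1 / (1 + 4.6774 + 0.0022387) = 1/5.6796 = 0.1761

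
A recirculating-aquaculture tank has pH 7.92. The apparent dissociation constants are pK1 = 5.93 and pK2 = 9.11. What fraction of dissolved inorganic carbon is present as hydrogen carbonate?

α₁ = 0.930

α₁ = 1 / (1 + [H⁺]/K1 + K2/[H⁺]) = 1 / (1 + 10^-1.99 + 10^-1.19)
   = 1 / (1 + 0.010233 + 0.064565) = 1/1.0748 = 0.9304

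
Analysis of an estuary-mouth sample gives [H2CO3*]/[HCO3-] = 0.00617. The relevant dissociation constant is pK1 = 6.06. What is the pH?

From K1 = [H⁺][HCO3-]/[H2CO3*]:  pH = pK1 − log₁₀([H2CO3*]/[HCO3-])
log₁₀(0.00617) = -2.210
pH = 6.06 − (-2.210) = 8.27

pH = 8.27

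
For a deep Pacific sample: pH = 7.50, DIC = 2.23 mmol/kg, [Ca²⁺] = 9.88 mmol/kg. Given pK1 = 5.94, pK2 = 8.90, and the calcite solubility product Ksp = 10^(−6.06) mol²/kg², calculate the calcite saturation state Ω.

Ω = 0.944

α₂ = 1 / (1 + [H⁺]/K2 + [H⁺]²/(K1K2)) = 1 / (1 + 10^+1.40 + 10^-0.16)
   = 1 / (1 + 25.119 + 0.69183) = 1/26.811 = 0.03730
[CO3²⁻] = α₂ × DIC = 0.03730 × 2.23 = 0.08318 mmol/kg
Ksp = 10^(−6.06) = 8.710×10^-7
Ω = [Ca²⁺][CO3²⁻]/Ksp = (9.88×10^-3)(8.318×10^-5) / 8.710×10^-7 = 0.944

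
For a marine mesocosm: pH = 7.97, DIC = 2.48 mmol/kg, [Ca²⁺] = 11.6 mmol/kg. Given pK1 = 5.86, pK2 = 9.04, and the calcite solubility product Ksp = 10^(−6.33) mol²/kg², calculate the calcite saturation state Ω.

α₂ = 1 / (1 + [H⁺]/K2 + [H⁺]²/(K1K2)) = 1 / (1 + 10^+1.07 + 10^-1.04)
   = 1 / (1 + 11.749 + 0.091201) = 1/12.840 = 0.07788
[CO3²⁻] = α₂ × DIC = 0.07788 × 2.48 = 0.1931 mmol/kg
Ksp = 10^(−6.33) = 4.677×10^-7
Ω = [Ca²⁺][CO3²⁻]/Ksp = (11.6×10^-3)(1.931×10^-4) / 4.677×10^-7 = 4.79

Ω = 4.79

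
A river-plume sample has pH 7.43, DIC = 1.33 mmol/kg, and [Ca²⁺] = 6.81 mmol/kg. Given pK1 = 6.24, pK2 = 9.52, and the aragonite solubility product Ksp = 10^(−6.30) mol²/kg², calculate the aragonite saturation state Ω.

Ω = 0.137

α₂ = 1 / (1 + [H⁺]/K2 + [H⁺]²/(K1K2)) = 1 / (1 + 10^+2.09 + 10^+0.90)
   = 1 / (1 + 123.03 + 7.9433) = 1/131.97 = 0.007577
[CO3²⁻] = α₂ × DIC = 0.007577 × 1.33 = 0.01008 mmol/kg = 10.08 μmol/kg
Ksp = 10^(−6.30) = 5.012×10^-7
Ω = [Ca²⁺][CO3²⁻]/Ksp = (6.81×10^-3)(1.008×10^-5) / 5.012×10^-7 = 0.137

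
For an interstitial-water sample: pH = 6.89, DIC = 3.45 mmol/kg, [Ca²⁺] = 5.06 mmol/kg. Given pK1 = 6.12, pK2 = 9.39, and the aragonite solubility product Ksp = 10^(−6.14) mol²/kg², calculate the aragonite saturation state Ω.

α₂ = 1 / (1 + [H⁺]/K2 + [H⁺]²/(K1K2)) = 1 / (1 + 10^+2.50 + 10^+1.73)
   = 1 / (1 + 316.23 + 53.703) = 1/370.93 = 0.002696
[CO3²⁻] = α₂ × DIC = 0.002696 × 3.45 = 0.009301 mmol/kg = 9.301 μmol/kg
Ksp = 10^(−6.14) = 7.244×10^-7
Ω = [Ca²⁺][CO3²⁻]/Ksp = (5.06×10^-3)(9.301×10^-6) / 7.244×10^-7 = 0.0650

Ω = 0.0650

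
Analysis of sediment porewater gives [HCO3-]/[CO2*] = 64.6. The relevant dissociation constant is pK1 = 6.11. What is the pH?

pH = 7.92

From K1 = [H⁺][HCO3-]/[CO2*]:  pH = pK1 + log₁₀([HCO3-]/[CO2*])
log₁₀(64.6) = +1.810
pH = 6.11 + (+1.810) = 7.92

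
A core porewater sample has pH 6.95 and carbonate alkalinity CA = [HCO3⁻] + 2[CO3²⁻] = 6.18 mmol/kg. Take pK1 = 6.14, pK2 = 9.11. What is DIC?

CA = [HCO3⁻] + 2[CO3²⁻] = (α₁ + 2α₂)·DIC
At pH 6.95: [H⁺]/K1 = 10^-0.81 = 0.15488, K2/[H⁺] = 10^-2.16 = 0.0069183
α₁ = 1/(1 + 0.15488 + 0.0069183) = 1/1.1618 = 0.8607; α₂ = α₁·K2/[H⁺] = 0.005955
α₁ + 2α₂ = 0.8726
DIC = CA / (α₁ + 2α₂) = 6.18 / 0.8726 = 7.08 mmol/kg

DIC = 7.08 mmol/kg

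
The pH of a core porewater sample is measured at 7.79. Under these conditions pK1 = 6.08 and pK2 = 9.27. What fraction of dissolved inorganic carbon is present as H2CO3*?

α₀ = 0.0185

α₀ = 1 / (1 + K1/[H⁺] + K1K2/[H⁺]²) = 1 / (1 + 10^+1.71 + 10^+0.23)
   = 1 / (1 + 51.286 + 1.6982) = 1/53.984 = 0.01852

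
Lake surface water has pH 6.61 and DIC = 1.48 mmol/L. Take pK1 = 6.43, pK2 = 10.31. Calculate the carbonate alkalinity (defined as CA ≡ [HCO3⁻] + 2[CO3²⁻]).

CA = [HCO3⁻] + 2[CO3²⁻] = (α₁ + 2α₂)·DIC
At pH 6.61: [H⁺]/K1 = 10^-0.18 = 0.66069, K2/[H⁺] = 10^-3.70 = 0.00019953
α₁ = 1/(1 + 0.66069 + 0.00019953) = 1/1.6609 = 0.6021; α₂ = α₁·K2/[H⁺] = 0.0001201
α₁ + 2α₂ = 0.6023
CA = 0.6023 × 1.48 = 0.891 mmol/L

CA = 0.891 mmol/L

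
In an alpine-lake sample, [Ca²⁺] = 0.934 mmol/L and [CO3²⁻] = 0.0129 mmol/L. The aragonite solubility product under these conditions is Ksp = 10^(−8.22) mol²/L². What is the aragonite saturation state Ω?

Ksp = 10^(−8.22) = 6.026×10^-9
Ω = [Ca²⁺][CO3²⁻]/Ksp = (0.934×10^-3)(0.0129×10^-3) / 6.026×10^-9 = 2.00

Ω = 2.00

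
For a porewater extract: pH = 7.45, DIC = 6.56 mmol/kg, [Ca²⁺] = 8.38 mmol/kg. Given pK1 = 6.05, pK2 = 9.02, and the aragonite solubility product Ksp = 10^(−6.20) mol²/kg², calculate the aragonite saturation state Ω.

Ω = 2.20

α₂ = 1 / (1 + [H⁺]/K2 + [H⁺]²/(K1K2)) = 1 / (1 + 10^+1.57 + 10^+0.17)
   = 1 / (1 + 37.154 + 1.4791) = 1/39.633 = 0.02523
[CO3²⁻] = α₂ × DIC = 0.02523 × 6.56 = 0.1655 mmol/kg
Ksp = 10^(−6.20) = 6.310×10^-7
Ω = [Ca²⁺][CO3²⁻]/Ksp = (8.38×10^-3)(1.655×10^-4) / 6.310×10^-7 = 2.20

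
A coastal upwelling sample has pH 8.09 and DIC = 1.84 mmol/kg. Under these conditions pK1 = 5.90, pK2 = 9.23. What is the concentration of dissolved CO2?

[CO2*] = 11.0 μmol/kg

α₀ = 1 / (1 + K1/[H⁺] + K1K2/[H⁺]²) = 1 / (1 + 10^+2.19 + 10^+1.05)
   = 1 / (1 + 154.88 + 11.220) = 1/167.10 = 0.005984
[CO2*] = α₀ × DIC = 0.005984 × 1.84 = 0.0110 mmol/kg = 11.0 μmol/kg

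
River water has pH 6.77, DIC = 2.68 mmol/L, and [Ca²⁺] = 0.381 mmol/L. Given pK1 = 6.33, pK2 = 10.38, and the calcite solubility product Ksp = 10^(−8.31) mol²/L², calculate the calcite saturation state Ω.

Ω = 0.0375

α₂ = 1 / (1 + [H⁺]/K2 + [H⁺]²/(K1K2)) = 1 / (1 + 10^+3.61 + 10^+3.17)
   = 1 / (1 + 4073.8 + 1479.1) = 1/5553.9 = 0.0001801
[CO3²⁻] = α₂ × DIC = 0.0001801 × 2.68 = 0.0004825 mmol/L = 0.4825 μmol/L
Ksp = 10^(−8.31) = 4.898×10^-9
Ω = [Ca²⁺][CO3²⁻]/Ksp = (0.381×10^-3)(4.825×10^-7) / 4.898×10^-9 = 0.0375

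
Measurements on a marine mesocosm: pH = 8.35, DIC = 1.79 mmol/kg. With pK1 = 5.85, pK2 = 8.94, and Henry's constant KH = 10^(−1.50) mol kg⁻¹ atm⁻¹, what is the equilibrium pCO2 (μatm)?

α₀ = 1 / (1 + K1/[H⁺] + K1K2/[H⁺]²) = 1 / (1 + 10^+2.50 + 10^+1.91)
   = 1 / (1 + 316.23 + 81.283) = 1/398.51 = 0.002509
[CO2*] = α₀ × DIC = 0.002509 × 1.79 = 0.004492 mmol/kg = 4.492 μmol/kg
pCO2 = [CO2*]/KH = 4.492×10^-6 / 3.162×10^-2 = 142 μatm

pCO2 = 142 μatm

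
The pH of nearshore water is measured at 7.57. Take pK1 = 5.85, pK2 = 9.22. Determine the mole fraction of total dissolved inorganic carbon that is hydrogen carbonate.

α₁ = 1 / (1 + [H⁺]/K1 + K2/[H⁺]) = 1 / (1 + 10^-1.72 + 10^-1.65)
   = 1 / (1 + 0.019055 + 0.022387) = 1/1.0414 = 0.9602

α₁ = 0.960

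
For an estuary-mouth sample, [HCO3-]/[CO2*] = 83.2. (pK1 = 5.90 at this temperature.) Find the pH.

From K1 = [H⁺][HCO3-]/[CO2*]:  pH = pK1 + log₁₀([HCO3-]/[CO2*])
log₁₀(83.2) = +1.920
pH = 5.90 + (+1.920) = 7.82

pH = 7.82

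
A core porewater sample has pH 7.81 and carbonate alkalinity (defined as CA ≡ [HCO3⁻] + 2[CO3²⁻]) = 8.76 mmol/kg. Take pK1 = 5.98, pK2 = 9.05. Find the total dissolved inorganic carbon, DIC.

DIC = 8.42 mmol/kg

CA = [HCO3⁻] + 2[CO3²⁻] = (α₁ + 2α₂)·DIC
At pH 7.81: [H⁺]/K1 = 10^-1.83 = 0.014791, K2/[H⁺] = 10^-1.24 = 0.057544
α₁ = 1/(1 + 0.014791 + 0.057544) = 1/1.0723 = 0.9325; α₂ = α₁·K2/[H⁺] = 0.05366
α₁ + 2α₂ = 1.0399
DIC = CA / (α₁ + 2α₂) = 8.76 / 1.0399 = 8.42 mmol/kg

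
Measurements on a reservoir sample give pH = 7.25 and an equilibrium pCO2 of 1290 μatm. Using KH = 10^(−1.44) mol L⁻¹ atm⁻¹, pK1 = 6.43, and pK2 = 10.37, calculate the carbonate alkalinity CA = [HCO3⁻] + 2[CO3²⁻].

CA = 0.310 mmol/L

[CO2*] = KH · pCO2 = 10^(−1.44) × 1290×10^-6 = 4.684×10^-5 mol/L
α₀ = 1/(1 + K1/[H⁺] + K1K2/[H⁺]²) = 1/(1 + 10^+0.82 + 10^-2.30) = 0.1314
DIC = [CO2*]/α₀ = 4.684×10^-5 / 0.1314 = 0.3565 mmol/L
CA = (α₁ + 2α₂)·DIC = (0.8680 + 2×0.0006584) × 0.3565 = 0.310 mmol/L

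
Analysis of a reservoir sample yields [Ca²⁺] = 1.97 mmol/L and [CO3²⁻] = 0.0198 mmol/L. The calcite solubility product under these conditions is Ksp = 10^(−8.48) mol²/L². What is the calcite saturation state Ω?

Ksp = 10^(−8.48) = 3.311×10^-9
Ω = [Ca²⁺][CO3²⁻]/Ksp = (1.97×10^-3)(0.0198×10^-3) / 3.311×10^-9 = 11.8

Ω = 11.8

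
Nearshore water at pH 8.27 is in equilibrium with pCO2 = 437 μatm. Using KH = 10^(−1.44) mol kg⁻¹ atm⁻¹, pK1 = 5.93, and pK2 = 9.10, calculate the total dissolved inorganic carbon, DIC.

[CO2*] = KH · pCO2 = 10^(−1.44) × 437×10^-6 = 1.587×10^-5 mol/kg
α₀ = 1/(1 + K1/[H⁺] + K1K2/[H⁺]²) = 1/(1 + 10^+2.34 + 10^+1.51) = 0.003966
DIC = [CO2*]/α₀ = 1.587×10^-5 / 0.003966 = 4.00 mmol/kg

DIC = 4.00 mmol/kg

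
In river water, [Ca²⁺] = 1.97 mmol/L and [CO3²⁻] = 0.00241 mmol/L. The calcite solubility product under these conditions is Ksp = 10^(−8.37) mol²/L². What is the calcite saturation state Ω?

Ω = 1.11

Ksp = 10^(−8.37) = 4.266×10^-9
Ω = [Ca²⁺][CO3²⁻]/Ksp = (1.97×10^-3)(0.00241×10^-3) / 4.266×10^-9 = 1.11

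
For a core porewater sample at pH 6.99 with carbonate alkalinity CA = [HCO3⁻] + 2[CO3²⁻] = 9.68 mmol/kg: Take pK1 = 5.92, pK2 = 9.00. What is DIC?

DIC = 10.4 mmol/kg

CA = [HCO3⁻] + 2[CO3²⁻] = (α₁ + 2α₂)·DIC
At pH 6.99: [H⁺]/K1 = 10^-1.07 = 0.085114, K2/[H⁺] = 10^-2.01 = 0.0097724
α₁ = 1/(1 + 0.085114 + 0.0097724) = 1/1.0949 = 0.9133; α₂ = α₁·K2/[H⁺] = 0.008925
α₁ + 2α₂ = 0.9312
DIC = CA / (α₁ + 2α₂) = 9.68 / 0.9312 = 10.4 mmol/kg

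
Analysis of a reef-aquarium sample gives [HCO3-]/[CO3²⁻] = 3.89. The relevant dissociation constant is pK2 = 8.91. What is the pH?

pH = 8.32

From K2 = [H⁺][CO3²⁻]/[HCO3-]:  pH = pK2 − log₁₀([HCO3-]/[CO3²⁻])
log₁₀(3.89) = +0.590
pH = 8.91 − (+0.590) = 8.32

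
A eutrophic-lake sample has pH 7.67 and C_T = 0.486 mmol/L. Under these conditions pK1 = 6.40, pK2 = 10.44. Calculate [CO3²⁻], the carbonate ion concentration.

[CO3²⁻] = 0.782 μmol/L

α₂ = 1 / (1 + [H⁺]/K2 + [H⁺]²/(K1K2)) = 1 / (1 + 10^+2.77 + 10^+1.50)
   = 1 / (1 + 588.84 + 31.623) = 1/621.47 = 0.001609
[CO3²⁻] = α₂ × DIC = 0.001609 × 0.486 = 0.000782 mmol/L = 0.782 μmol/L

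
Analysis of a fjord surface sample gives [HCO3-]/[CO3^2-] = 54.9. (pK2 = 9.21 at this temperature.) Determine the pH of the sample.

pH = 7.47

From K2 = [H⁺][CO3^2-]/[HCO3-]:  pH = pK2 − log₁₀([HCO3-]/[CO3^2-])
log₁₀(54.9) = +1.740
pH = 9.21 − (+1.740) = 7.47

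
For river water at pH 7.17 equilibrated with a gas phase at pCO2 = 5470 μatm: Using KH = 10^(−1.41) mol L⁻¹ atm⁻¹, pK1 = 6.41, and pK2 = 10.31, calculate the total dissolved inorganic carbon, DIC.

[CO2*] = KH · pCO2 = 10^(−1.41) × 5470×10^-6 = 2.128×10^-4 mol/L
α₀ = 1/(1 + K1/[H⁺] + K1K2/[H⁺]²) = 1/(1 + 10^+0.76 + 10^-2.38) = 0.1480
DIC = [CO2*]/α₀ = 2.128×10^-4 / 0.1480 = 1.44 mmol/L

DIC = 1.44 mmol/L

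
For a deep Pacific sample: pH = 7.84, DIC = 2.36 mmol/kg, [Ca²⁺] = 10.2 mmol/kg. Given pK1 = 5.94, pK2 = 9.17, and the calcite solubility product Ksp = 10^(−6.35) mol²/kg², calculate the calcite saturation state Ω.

Ω = 2.38

α₂ = 1 / (1 + [H⁺]/K2 + [H⁺]²/(K1K2)) = 1 / (1 + 10^+1.33 + 10^-0.57)
   = 1 / (1 + 21.380 + 0.26915) = 1/22.649 = 0.04415
[CO3²⁻] = α₂ × DIC = 0.04415 × 2.36 = 0.1042 mmol/kg
Ksp = 10^(−6.35) = 4.467×10^-7
Ω = [Ca²⁺][CO3²⁻]/Ksp = (10.2×10^-3)(1.042×10^-4) / 4.467×10^-7 = 2.38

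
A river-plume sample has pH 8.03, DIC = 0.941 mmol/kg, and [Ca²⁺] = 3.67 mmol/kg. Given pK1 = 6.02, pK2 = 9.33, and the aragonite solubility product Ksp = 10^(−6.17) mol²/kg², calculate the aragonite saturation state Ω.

α₂ = 1 / (1 + [H⁺]/K2 + [H⁺]²/(K1K2)) = 1 / (1 + 10^+1.30 + 10^-0.71)
   = 1 / (1 + 19.953 + 0.19498) = 1/21.148 = 0.04729
[CO3²⁻] = α₂ × DIC = 0.04729 × 0.941 = 0.04450 mmol/kg
Ksp = 10^(−6.17) = 6.761×10^-7
Ω = [Ca²⁺][CO3²⁻]/Ksp = (3.67×10^-3)(4.450×10^-5) / 6.761×10^-7 = 0.242

Ω = 0.242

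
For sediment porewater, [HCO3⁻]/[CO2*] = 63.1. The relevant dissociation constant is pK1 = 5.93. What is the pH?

From K1 = [H⁺][HCO3⁻]/[CO2*]:  pH = pK1 + log₁₀([HCO3⁻]/[CO2*])
log₁₀(63.1) = +1.800
pH = 5.93 + (+1.800) = 7.73

pH = 7.73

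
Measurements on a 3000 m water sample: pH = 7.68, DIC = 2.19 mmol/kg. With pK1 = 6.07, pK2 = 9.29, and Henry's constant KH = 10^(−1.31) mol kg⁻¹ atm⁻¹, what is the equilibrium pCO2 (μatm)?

pCO2 = 1050 μatm

α₀ = 1 / (1 + K1/[H⁺] + K1K2/[H⁺]²) = 1 / (1 + 10^+1.61 + 10^+0.00)
   = 1 / (1 + 40.738 + 1.0000) = 1/42.738 = 0.02340
[CO2*] = α₀ × DIC = 0.02340 × 2.19 = 0.05124 mmol/kg
pCO2 = [CO2*]/KH = 5.124×10^-5 / 4.898×10^-2 = 1050 μatm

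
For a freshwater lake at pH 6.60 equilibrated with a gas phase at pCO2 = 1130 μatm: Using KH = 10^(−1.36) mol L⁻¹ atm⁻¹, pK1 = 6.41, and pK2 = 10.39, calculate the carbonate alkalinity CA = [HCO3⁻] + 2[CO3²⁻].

[CO2*] = KH · pCO2 = 10^(−1.36) × 1130×10^-6 = 4.933×10^-5 mol/L
α₀ = 1/(1 + K1/[H⁺] + K1K2/[H⁺]²) = 1/(1 + 10^+0.19 + 10^-3.60) = 0.3923
DIC = [CO2*]/α₀ = 4.933×10^-5 / 0.3923 = 0.1257 mmol/L
CA = (α₁ + 2α₂)·DIC = (0.6076 + 2×9.854×10^-5) × 0.1257 = 0.0764 mmol/L

CA = 0.0764 mmol/L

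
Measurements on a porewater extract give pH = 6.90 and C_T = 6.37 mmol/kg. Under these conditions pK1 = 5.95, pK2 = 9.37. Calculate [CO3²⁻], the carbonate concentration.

α₂ = 1 / (1 + [H⁺]/K2 + [H⁺]²/(K1K2)) = 1 / (1 + 10^+2.47 + 10^+1.52)
   = 1 / (1 + 295.12 + 33.113) = 1/329.23 = 0.003037
[CO3²⁻] = α₂ × DIC = 0.003037 × 6.37 = 0.0193 mmol/kg = 19.3 μmol/kg

[CO3²⁻] = 19.3 μmol/kg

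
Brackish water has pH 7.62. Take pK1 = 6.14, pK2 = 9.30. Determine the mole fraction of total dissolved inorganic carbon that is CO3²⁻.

α₂ = 0.0198

α₂ = 1 / (1 + [H⁺]/K2 + [H⁺]²/(K1K2)) = 1 / (1 + 10^+1.68 + 10^+0.20)
   = 1 / (1 + 47.863 + 1.5849) = 1/50.448 = 0.01982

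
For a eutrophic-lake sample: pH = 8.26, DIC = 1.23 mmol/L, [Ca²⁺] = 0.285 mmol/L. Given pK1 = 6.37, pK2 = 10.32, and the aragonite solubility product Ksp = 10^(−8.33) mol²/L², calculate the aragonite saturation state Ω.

α₂ = 1 / (1 + [H⁺]/K2 + [H⁺]²/(K1K2)) = 1 / (1 + 10^+2.06 + 10^+0.17)
   = 1 / (1 + 114.82 + 1.4791) = 1/117.29 = 0.008526
[CO3²⁻] = α₂ × DIC = 0.008526 × 1.23 = 0.01049 mmol/L = 10.49 μmol/L
Ksp = 10^(−8.33) = 4.677×10^-9
Ω = [Ca²⁺][CO3²⁻]/Ksp = (0.285×10^-3)(1.049×10^-5) / 4.677×10^-9 = 0.639

Ω = 0.639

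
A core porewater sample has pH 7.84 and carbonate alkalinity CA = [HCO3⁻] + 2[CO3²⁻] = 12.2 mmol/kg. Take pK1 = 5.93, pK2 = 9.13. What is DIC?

CA = [HCO3⁻] + 2[CO3²⁻] = (α₁ + 2α₂)·DIC
At pH 7.84: [H⁺]/K1 = 10^-1.91 = 0.012303, K2/[H⁺] = 10^-1.29 = 0.051286
α₁ = 1/(1 + 0.012303 + 0.051286) = 1/1.0636 = 0.9402; α₂ = α₁·K2/[H⁺] = 0.04822
α₁ + 2α₂ = 1.0367
DIC = CA / (α₁ + 2α₂) = 12.2 / 1.0367 = 11.8 mmol/kg

DIC = 11.8 mmol/kg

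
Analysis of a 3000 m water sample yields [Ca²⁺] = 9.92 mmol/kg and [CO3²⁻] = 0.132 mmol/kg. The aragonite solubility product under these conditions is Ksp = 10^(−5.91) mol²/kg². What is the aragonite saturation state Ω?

Ω = 1.06

Ksp = 10^(−5.91) = 1.230×10^-6
Ω = [Ca²⁺][CO3²⁻]/Ksp = (9.92×10^-3)(0.132×10^-3) / 1.230×10^-6 = 1.06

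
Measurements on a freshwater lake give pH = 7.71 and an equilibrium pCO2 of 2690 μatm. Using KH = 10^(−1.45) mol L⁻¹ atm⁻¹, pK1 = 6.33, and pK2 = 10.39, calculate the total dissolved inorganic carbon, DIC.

DIC = 2.39 mmol/L

[CO2*] = KH · pCO2 = 10^(−1.45) × 2690×10^-6 = 9.544×10^-5 mol/L
α₀ = 1/(1 + K1/[H⁺] + K1K2/[H⁺]²) = 1/(1 + 10^+1.38 + 10^-1.30) = 0.03994
DIC = [CO2*]/α₀ = 9.544×10^-5 / 0.03994 = 2.39 mmol/L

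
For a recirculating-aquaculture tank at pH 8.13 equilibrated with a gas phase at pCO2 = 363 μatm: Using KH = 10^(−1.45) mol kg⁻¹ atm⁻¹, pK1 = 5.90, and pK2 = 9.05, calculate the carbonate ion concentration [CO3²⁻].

[CO2*] = KH · pCO2 = 10^(−1.45) × 363×10^-6 = 1.288×10^-5 mol/kg
α₀ = 1/(1 + K1/[H⁺] + K1K2/[H⁺]²) = 1/(1 + 10^+2.23 + 10^+1.31) = 0.005229
DIC = [CO2*]/α₀ = 1.288×10^-5 / 0.005229 = 2.463 mmol/kg
[CO3²⁻] = α₂·DIC; α₂ = 0.1068, so [CO3²⁻] = 0.1068 × 2.463 = 0.263 mmol/kg

[CO3²⁻] = 0.263 mmol/kg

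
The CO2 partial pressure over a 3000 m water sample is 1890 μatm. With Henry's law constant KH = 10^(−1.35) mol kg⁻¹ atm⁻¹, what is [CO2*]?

KH = 10^(−1.35) = 4.467×10^-2 mol kg⁻¹ atm⁻¹
[CO2*] = KH · pCO2 = 4.467×10^-2 × 1890×10^-6 atm = 8.44×10^-5 mol/kg

[CO2*] = 84.4 μmol/kg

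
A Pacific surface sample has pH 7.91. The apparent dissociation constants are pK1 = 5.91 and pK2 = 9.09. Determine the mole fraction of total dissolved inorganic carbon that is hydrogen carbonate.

α₁ = 1 / (1 + [H⁺]/K1 + K2/[H⁺]) = 1 / (1 + 10^-2.00 + 10^-1.18)
   = 1 / (1 + 0.010000 + 0.066069) = 1/1.0761 = 0.9293

α₁ = 0.929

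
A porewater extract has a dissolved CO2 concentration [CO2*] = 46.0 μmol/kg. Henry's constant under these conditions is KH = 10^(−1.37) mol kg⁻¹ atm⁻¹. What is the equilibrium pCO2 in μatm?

KH = 10^(−1.37) = 4.266×10^-2 mol kg⁻¹ atm⁻¹
pCO2 = [CO2*]/KH = 46.0×10^-6 / 4.266×10^-2 = 1.08×10^-3 atm = 1080 μatm

pCO2 = 1080 μatm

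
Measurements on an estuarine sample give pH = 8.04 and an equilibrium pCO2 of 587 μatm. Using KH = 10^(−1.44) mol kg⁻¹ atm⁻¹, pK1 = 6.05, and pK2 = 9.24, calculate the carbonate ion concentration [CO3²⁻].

[CO2*] = KH · pCO2 = 10^(−1.44) × 587×10^-6 = 2.131×10^-5 mol/kg
α₀ = 1/(1 + K1/[H⁺] + K1K2/[H⁺]²) = 1/(1 + 10^+1.99 + 10^+0.79) = 0.009534
DIC = [CO2*]/α₀ = 2.131×10^-5 / 0.009534 = 2.235 mmol/kg
[CO3²⁻] = α₂·DIC; α₂ = 0.05879, so [CO3²⁻] = 0.05879 × 2.235 = 0.131 mmol/kg

[CO3²⁻] = 0.131 mmol/kg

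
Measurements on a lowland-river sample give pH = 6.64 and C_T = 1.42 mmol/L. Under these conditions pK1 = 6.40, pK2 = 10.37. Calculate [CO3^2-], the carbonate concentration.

[CO3²⁻] = 0.168 μmol/L

α₂ = 1 / (1 + [H⁺]/K2 + [H⁺]²/(K1K2)) = 1 / (1 + 10^+3.73 + 10^+3.49)
   = 1 / (1 + 5370.3 + 3090.3) = 1/8461.6 = 0.0001182
[CO3²⁻] = α₂ × DIC = 0.0001182 × 1.42 = 0.000168 mmol/L = 0.168 μmol/L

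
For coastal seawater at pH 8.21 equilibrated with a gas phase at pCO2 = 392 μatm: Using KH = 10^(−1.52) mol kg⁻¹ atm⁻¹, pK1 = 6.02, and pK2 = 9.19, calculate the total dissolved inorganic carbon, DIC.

[CO2*] = KH · pCO2 = 10^(−1.52) × 392×10^-6 = 1.184×10^-5 mol/kg
α₀ = 1/(1 + K1/[H⁺] + K1K2/[H⁺]²) = 1/(1 + 10^+2.19 + 10^+1.21) = 0.005811
DIC = [CO2*]/α₀ = 1.184×10^-5 / 0.005811 = 2.04 mmol/kg

DIC = 2.04 mmol/kg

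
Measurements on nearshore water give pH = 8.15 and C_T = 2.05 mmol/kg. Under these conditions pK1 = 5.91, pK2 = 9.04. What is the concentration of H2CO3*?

α₀ = 1 / (1 + K1/[H⁺] + K1K2/[H⁺]²) = 1 / (1 + 10^+2.24 + 10^+1.35)
   = 1 / (1 + 173.78 + 22.387) = 1/197.17 = 0.005072
[CO2*] = α₀ × DIC = 0.005072 × 2.05 = 0.0104 mmol/kg = 10.4 μmol/kg

[CO2*] = 10.4 μmol/kg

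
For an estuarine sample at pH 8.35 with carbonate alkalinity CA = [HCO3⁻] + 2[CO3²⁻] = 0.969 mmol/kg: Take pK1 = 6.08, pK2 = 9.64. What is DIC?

CA = [HCO3⁻] + 2[CO3²⁻] = (α₁ + 2α₂)·DIC
At pH 8.35: [H⁺]/K1 = 10^-2.27 = 0.0053703, K2/[H⁺] = 10^-1.29 = 0.051286
α₁ = 1/(1 + 0.0053703 + 0.051286) = 1/1.0567 = 0.9464; α₂ = α₁·K2/[H⁺] = 0.04854
α₁ + 2α₂ = 1.0435
DIC = CA / (α₁ + 2α₂) = 0.969 / 1.0435 = 0.929 mmol/kg

DIC = 0.929 mmol/kg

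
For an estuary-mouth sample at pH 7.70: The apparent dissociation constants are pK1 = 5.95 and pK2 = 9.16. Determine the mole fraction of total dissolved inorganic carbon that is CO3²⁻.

α₂ = 1 / (1 + [H⁺]/K2 + [H⁺]²/(K1K2)) = 1 / (1 + 10^+1.46 + 10^-0.29)
   = 1 / (1 + 28.840 + 0.51286) = 1/30.353 = 0.03295

α₂ = 0.0329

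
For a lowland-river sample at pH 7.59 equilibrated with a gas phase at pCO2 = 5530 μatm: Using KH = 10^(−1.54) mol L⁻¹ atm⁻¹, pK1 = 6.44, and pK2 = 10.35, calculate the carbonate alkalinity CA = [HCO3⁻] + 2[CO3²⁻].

CA = 2.26 mmol/L

[CO2*] = KH · pCO2 = 10^(−1.54) × 5530×10^-6 = 1.595×10^-4 mol/L
α₀ = 1/(1 + K1/[H⁺] + K1K2/[H⁺]²) = 1/(1 + 10^+1.15 + 10^-1.61) = 0.06601
DIC = [CO2*]/α₀ = 1.595×10^-4 / 0.06601 = 2.416 mmol/L
CA = (α₁ + 2α₂)·DIC = (0.9324 + 2×0.001620) × 2.416 = 2.26 mmol/L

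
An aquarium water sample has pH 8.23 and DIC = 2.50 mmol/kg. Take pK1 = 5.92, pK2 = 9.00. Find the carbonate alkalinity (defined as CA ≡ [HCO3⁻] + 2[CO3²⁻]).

CA = 2.85 mmol/kg

CA = [HCO3⁻] + 2[CO3²⁻] = (α₁ + 2α₂)·DIC
At pH 8.23: [H⁺]/K1 = 10^-2.31 = 0.0048978, K2/[H⁺] = 10^-0.77 = 0.16982
α₁ = 1/(1 + 0.0048978 + 0.16982) = 1/1.1747 = 0.8513; α₂ = α₁·K2/[H⁺] = 0.1446
α₁ + 2α₂ = 1.1404
CA = 1.1404 × 2.50 = 2.85 mmol/kg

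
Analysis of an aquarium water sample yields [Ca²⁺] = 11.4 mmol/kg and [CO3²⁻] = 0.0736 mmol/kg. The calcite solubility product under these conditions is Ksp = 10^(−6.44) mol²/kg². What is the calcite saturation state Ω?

Ω = 2.31

Ksp = 10^(−6.44) = 3.631×10^-7
Ω = [Ca²⁺][CO3²⁻]/Ksp = (11.4×10^-3)(0.0736×10^-3) / 3.631×10^-7 = 2.31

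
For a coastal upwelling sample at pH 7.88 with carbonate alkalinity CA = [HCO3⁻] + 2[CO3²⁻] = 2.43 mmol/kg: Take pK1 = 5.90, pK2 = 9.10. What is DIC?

CA = [HCO3⁻] + 2[CO3²⁻] = (α₁ + 2α₂)·DIC
At pH 7.88: [H⁺]/K1 = 10^-1.98 = 0.010471, K2/[H⁺] = 10^-1.22 = 0.060256
α₁ = 1/(1 + 0.010471 + 0.060256) = 1/1.0707 = 0.9339; α₂ = α₁·K2/[H⁺] = 0.05628
α₁ + 2α₂ = 1.0465
DIC = CA / (α₁ + 2α₂) = 2.43 / 1.0465 = 2.32 mmol/kg

DIC = 2.32 mmol/kg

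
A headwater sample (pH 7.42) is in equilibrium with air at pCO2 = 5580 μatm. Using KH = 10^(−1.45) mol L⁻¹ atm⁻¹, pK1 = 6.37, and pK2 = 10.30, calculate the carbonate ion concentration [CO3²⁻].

[CO3²⁻] = 2.93 μmol/L

[CO2*] = KH · pCO2 = 10^(−1.45) × 5580×10^-6 = 1.980×10^-4 mol/L
α₀ = 1/(1 + K1/[H⁺] + K1K2/[H⁺]²) = 1/(1 + 10^+1.05 + 10^-1.83) = 0.08173
DIC = [CO2*]/α₀ = 1.980×10^-4 / 0.08173 = 2.422 mmol/L
[CO3²⁻] = α₂·DIC; α₂ = 0.001209, so [CO3²⁻] = 0.001209 × 2.422 = 0.00293 mmol/L = 2.93 μmol/L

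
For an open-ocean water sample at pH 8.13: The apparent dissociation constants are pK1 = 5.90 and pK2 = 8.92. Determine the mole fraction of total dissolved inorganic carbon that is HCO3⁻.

α₁ = 1 / (1 + [H⁺]/K1 + K2/[H⁺]) = 1 / (1 + 10^-2.23 + 10^-0.79)
   = 1 / (1 + 0.0058884 + 0.16218) = 1/1.1681 = 0.8561

α₁ = 0.856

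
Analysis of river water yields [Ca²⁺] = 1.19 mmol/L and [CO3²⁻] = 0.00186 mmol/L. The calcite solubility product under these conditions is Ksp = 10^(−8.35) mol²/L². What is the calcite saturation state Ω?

Ksp = 10^(−8.35) = 4.467×10^-9
Ω = [Ca²⁺][CO3²⁻]/Ksp = (1.19×10^-3)(0.00186×10^-3) / 4.467×10^-9 = 0.496

Ω = 0.496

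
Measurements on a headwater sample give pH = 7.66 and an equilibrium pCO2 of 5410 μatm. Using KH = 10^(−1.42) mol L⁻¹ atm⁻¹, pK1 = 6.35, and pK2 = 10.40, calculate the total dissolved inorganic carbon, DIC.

[CO2*] = KH · pCO2 = 10^(−1.42) × 5410×10^-6 = 2.057×10^-4 mol/L
α₀ = 1/(1 + K1/[H⁺] + K1K2/[H⁺]²) = 1/(1 + 10^+1.31 + 10^-1.43) = 0.04661
DIC = [CO2*]/α₀ = 2.057×10^-4 / 0.04661 = 4.41 mmol/L

DIC = 4.41 mmol/L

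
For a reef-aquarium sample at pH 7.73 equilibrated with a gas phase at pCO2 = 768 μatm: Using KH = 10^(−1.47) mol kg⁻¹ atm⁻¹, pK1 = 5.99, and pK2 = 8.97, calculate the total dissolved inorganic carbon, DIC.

[CO2*] = KH · pCO2 = 10^(−1.47) × 768×10^-6 = 2.602×10^-5 mol/kg
α₀ = 1/(1 + K1/[H⁺] + K1K2/[H⁺]²) = 1/(1 + 10^+1.74 + 10^+0.50) = 0.01692
DIC = [CO2*]/α₀ = 2.602×10^-5 / 0.01692 = 1.54 mmol/kg

DIC = 1.54 mmol/kg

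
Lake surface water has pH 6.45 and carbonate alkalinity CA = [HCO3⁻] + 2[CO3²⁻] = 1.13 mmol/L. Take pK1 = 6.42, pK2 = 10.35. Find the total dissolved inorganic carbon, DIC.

DIC = 2.18 mmol/L

CA = [HCO3⁻] + 2[CO3²⁻] = (α₁ + 2α₂)·DIC
At pH 6.45: [H⁺]/K1 = 10^-0.03 = 0.93325, K2/[H⁺] = 10^-3.90 = 0.00012589
α₁ = 1/(1 + 0.93325 + 0.00012589) = 1/1.9334 = 0.5172; α₂ = α₁·K2/[H⁺] = 6.512×10^-5
α₁ + 2α₂ = 0.5174
DIC = CA / (α₁ + 2α₂) = 1.13 / 0.5174 = 2.18 mmol/L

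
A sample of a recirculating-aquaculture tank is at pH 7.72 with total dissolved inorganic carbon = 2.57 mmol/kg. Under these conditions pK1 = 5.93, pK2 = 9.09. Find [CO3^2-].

[CO3²⁻] = 0.104 mmol/kg

α₂ = 1 / (1 + [H⁺]/K2 + [H⁺]²/(K1K2)) = 1 / (1 + 10^+1.37 + 10^-0.42)
   = 1 / (1 + 23.442 + 0.38019) = 1/24.822 = 0.04029
[CO3²⁻] = α₂ × DIC = 0.04029 × 2.57 = 0.104 mmol/kg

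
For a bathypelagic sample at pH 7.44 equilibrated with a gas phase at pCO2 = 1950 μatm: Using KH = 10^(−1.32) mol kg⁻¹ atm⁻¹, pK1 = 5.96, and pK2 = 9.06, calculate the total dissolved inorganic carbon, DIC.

DIC = 2.98 mmol/kg

[CO2*] = KH · pCO2 = 10^(−1.32) × 1950×10^-6 = 9.333×10^-5 mol/kg
α₀ = 1/(1 + K1/[H⁺] + K1K2/[H⁺]²) = 1/(1 + 10^+1.48 + 10^-0.14) = 0.03132
DIC = [CO2*]/α₀ = 9.333×10^-5 / 0.03132 = 2.98 mmol/kg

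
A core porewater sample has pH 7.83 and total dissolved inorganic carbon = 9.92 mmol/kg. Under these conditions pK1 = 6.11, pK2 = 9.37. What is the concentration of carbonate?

α₂ = 1 / (1 + [H⁺]/K2 + [H⁺]²/(K1K2)) = 1 / (1 + 10^+1.54 + 10^-0.18)
   = 1 / (1 + 34.674 + 0.66069) = 1/36.334 = 0.02752
[CO3²⁻] = α₂ × DIC = 0.02752 × 9.92 = 0.273 mmol/kg

[CO3²⁻] = 0.273 mmol/kg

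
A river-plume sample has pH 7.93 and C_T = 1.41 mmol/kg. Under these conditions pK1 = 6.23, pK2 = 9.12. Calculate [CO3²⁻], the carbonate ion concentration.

[CO3²⁻] = 0.0839 mmol/kg

α₂ = 1 / (1 + [H⁺]/K2 + [H⁺]²/(K1K2)) = 1 / (1 + 10^+1.19 + 10^-0.51)
   = 1 / (1 + 15.488 + 0.30903) = 1/16.797 = 0.05953
[CO3²⁻] = α₂ × DIC = 0.05953 × 1.41 = 0.0839 mmol/kg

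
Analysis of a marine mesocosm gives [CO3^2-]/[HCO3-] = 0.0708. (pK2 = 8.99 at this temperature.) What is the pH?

From K2 = [H⁺][CO3^2-]/[HCO3-]:  pH = pK2 + log₁₀([CO3^2-]/[HCO3-])
log₁₀(0.0708) = -1.150
pH = 8.99 + (-1.150) = 7.84

pH = 7.84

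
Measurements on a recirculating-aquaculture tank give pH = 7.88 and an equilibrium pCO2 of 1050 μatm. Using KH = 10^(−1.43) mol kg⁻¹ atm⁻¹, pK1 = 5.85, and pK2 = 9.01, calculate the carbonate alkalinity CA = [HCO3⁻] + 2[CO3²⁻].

[CO2*] = KH · pCO2 = 10^(−1.43) × 1050×10^-6 = 3.901×10^-5 mol/kg
α₀ = 1/(1 + K1/[H⁺] + K1K2/[H⁺]²) = 1/(1 + 10^+2.03 + 10^+0.90) = 0.008614
DIC = [CO2*]/α₀ = 3.901×10^-5 / 0.008614 = 4.529 mmol/kg
CA = (α₁ + 2α₂)·DIC = (0.9230 + 2×0.06842) × 4.529 = 4.80 mmol/kg

CA = 4.80 mmol/kg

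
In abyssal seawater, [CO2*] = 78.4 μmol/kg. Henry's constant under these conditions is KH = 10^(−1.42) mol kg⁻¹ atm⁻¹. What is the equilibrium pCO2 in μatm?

KH = 10^(−1.42) = 3.802×10^-2 mol kg⁻¹ atm⁻¹
pCO2 = [CO2*]/KH = 78.4×10^-6 / 3.802×10^-2 = 2.06×10^-3 atm = 2060 μatm

pCO2 = 2060 μatm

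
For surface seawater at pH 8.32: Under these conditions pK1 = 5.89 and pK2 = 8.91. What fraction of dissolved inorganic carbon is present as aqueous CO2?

α₀ = 1 / (1 + K1/[H⁺] + K1K2/[H⁺]²) = 1 / (1 + 10^+2.43 + 10^+1.84)
   = 1 / (1 + 269.15 + 69.183) = 1/339.34 = 0.002947

α₀ = 0.00295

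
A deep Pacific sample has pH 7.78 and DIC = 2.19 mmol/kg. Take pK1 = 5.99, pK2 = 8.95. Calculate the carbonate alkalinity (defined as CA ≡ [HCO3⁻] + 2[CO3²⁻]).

CA = 2.29 mmol/kg

CA = [HCO3⁻] + 2[CO3²⁻] = (α₁ + 2α₂)·DIC
At pH 7.78: [H⁺]/K1 = 10^-1.79 = 0.016218, K2/[H⁺] = 10^-1.17 = 0.067608
α₁ = 1/(1 + 0.016218 + 0.067608) = 1/1.0838 = 0.9227; α₂ = α₁·K2/[H⁺] = 0.06238
α₁ + 2α₂ = 1.0474
CA = 1.0474 × 2.19 = 2.29 mmol/kg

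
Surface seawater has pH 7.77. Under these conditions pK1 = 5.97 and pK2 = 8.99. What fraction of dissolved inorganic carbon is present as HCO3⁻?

α₁ = 1 / (1 + [H⁺]/K1 + K2/[H⁺]) = 1 / (1 + 10^-1.80 + 10^-1.22)
   = 1 / (1 + 0.015849 + 0.060256) = 1/1.0761 = 0.9293

α₁ = 0.929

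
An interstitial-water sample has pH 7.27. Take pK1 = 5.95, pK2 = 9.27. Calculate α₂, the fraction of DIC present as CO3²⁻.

α₂ = 1 / (1 + [H⁺]/K2 + [H⁺]²/(K1K2)) = 1 / (1 + 10^+2.00 + 10^+0.68)
   = 1 / (1 + 100.00 + 4.7863) = 1/105.79 = 0.009453

α₂ = 0.00945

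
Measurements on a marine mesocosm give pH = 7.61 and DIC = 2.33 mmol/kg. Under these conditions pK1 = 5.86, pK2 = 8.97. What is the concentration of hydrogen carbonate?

[HCO3⁻] = 2.20 mmol/kg

α₁ = 1 / (1 + [H⁺]/K1 + K2/[H⁺]) = 1 / (1 + 10^-1.75 + 10^-1.36)
   = 1 / (1 + 0.017783 + 0.043652) = 1/1.0614 = 0.9421
[HCO3⁻] = α₁ × DIC = 0.9421 × 2.33 = 2.20 mmol/kg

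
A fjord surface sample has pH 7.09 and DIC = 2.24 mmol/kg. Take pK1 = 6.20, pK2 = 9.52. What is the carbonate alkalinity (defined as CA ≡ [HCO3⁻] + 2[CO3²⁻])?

CA = 1.99 mmol/kg

CA = [HCO3⁻] + 2[CO3²⁻] = (α₁ + 2α₂)·DIC
At pH 7.09: [H⁺]/K1 = 10^-0.89 = 0.12882, K2/[H⁺] = 10^-2.43 = 0.0037154
α₁ = 1/(1 + 0.12882 + 0.0037154) = 1/1.1325 = 0.8830; α₂ = α₁·K2/[H⁺] = 0.003281
α₁ + 2α₂ = 0.8895
CA = 0.8895 × 2.24 = 1.99 mmol/kg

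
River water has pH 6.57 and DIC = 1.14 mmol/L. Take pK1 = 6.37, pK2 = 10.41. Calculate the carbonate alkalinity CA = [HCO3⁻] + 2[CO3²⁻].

CA = 0.699 mmol/L

CA = [HCO3⁻] + 2[CO3²⁻] = (α₁ + 2α₂)·DIC
At pH 6.57: [H⁺]/K1 = 10^-0.20 = 0.63096, K2/[H⁺] = 10^-3.84 = 0.00014454
α₁ = 1/(1 + 0.63096 + 0.00014454) = 1/1.6311 = 0.6131; α₂ = α₁·K2/[H⁺] = 8.862×10^-5
α₁ + 2α₂ = 0.6133
CA = 0.6133 × 1.14 = 0.699 mmol/L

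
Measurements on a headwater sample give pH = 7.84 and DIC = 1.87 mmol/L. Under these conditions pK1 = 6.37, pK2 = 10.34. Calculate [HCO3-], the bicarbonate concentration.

[HCO3⁻] = 1.80 mmol/L

α₁ = 1 / (1 + [H⁺]/K1 + K2/[H⁺]) = 1 / (1 + 10^-1.47 + 10^-2.50)
   = 1 / (1 + 0.033884 + 0.0031623) = 1/1.0370 = 0.9643
[HCO3⁻] = α₁ × DIC = 0.9643 × 1.87 = 1.80 mmol/L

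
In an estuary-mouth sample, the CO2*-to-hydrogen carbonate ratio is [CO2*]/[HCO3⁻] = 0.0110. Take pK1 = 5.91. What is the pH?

From K1 = [H⁺][HCO3⁻]/[CO2*]:  pH = pK1 − log₁₀([CO2*]/[HCO3⁻])
log₁₀(0.0110) = -1.959
pH = 5.91 − (-1.959) = 7.87

pH = 7.87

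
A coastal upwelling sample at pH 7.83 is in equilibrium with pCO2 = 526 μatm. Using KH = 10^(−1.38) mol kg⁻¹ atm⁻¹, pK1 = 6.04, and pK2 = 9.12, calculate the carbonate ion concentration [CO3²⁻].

[CO3²⁻] = 0.0693 mmol/kg

[CO2*] = KH · pCO2 = 10^(−1.38) × 526×10^-6 = 2.193×10^-5 mol/kg
α₀ = 1/(1 + K1/[H⁺] + K1K2/[H⁺]²) = 1/(1 + 10^+1.79 + 10^+0.50) = 0.01519
DIC = [CO2*]/α₀ = 2.193×10^-5 / 0.01519 = 1.443 mmol/kg
[CO3²⁻] = α₂·DIC; α₂ = 0.04804, so [CO3²⁻] = 0.04804 × 1.443 = 0.0693 mmol/kg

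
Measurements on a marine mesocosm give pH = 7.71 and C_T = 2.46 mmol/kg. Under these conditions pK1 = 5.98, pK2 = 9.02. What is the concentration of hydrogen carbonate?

[HCO3⁻] = 2.30 mmol/kg

α₁ = 1 / (1 + [H⁺]/K1 + K2/[H⁺]) = 1 / (1 + 10^-1.73 + 10^-1.31)
   = 1 / (1 + 0.018621 + 0.048978) = 1/1.0676 = 0.9367
[HCO3⁻] = α₁ × DIC = 0.9367 × 2.46 = 2.30 mmol/kg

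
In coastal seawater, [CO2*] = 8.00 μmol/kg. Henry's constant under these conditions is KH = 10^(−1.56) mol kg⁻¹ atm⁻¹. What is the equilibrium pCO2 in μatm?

pCO2 = 290 μatm

KH = 10^(−1.56) = 2.754×10^-2 mol kg⁻¹ atm⁻¹
pCO2 = [CO2*]/KH = 8.00×10^-6 / 2.754×10^-2 = 2.90×10^-4 atm = 290 μatm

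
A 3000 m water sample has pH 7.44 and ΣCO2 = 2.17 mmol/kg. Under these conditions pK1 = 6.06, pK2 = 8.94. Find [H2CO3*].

α₀ = 1 / (1 + K1/[H⁺] + K1K2/[H⁺]²) = 1 / (1 + 10^+1.38 + 10^-0.12)
   = 1 / (1 + 23.988 + 0.75858) = 1/25.747 = 0.03884
[CO2*] = α₀ × DIC = 0.03884 × 2.17 = 0.0843 mmol/kg

[CO2*] = 0.0843 mmol/kg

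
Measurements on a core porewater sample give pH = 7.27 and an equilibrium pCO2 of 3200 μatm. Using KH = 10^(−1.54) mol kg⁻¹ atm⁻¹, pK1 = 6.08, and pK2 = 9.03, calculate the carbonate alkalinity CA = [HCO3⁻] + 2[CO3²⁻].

[CO2*] = KH · pCO2 = 10^(−1.54) × 3200×10^-6 = 9.229×10^-5 mol/kg
α₀ = 1/(1 + K1/[H⁺] + K1K2/[H⁺]²) = 1/(1 + 10^+1.19 + 10^-0.57) = 0.05968
DIC = [CO2*]/α₀ = 9.229×10^-5 / 0.05968 = 1.547 mmol/kg
CA = (α₁ + 2α₂)·DIC = (0.9243 + 2×0.01606) × 1.547 = 1.48 mmol/kg

CA = 1.48 mmol/kg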